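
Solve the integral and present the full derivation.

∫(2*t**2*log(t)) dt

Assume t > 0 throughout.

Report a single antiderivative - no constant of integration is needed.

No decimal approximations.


Step 1. Integrate ∫(2*t**2*log(t)) dt by parts with u = log(t), dv = (2*t**2) dt, so v = 2*t**3/3 [assuming t > 0]: now 2*t**3*log(t)/3 + ∫(-2*t**2/3) dt.
Step 2. Evaluate the standard form: now 2*t**3*log(t)/3 - 2*t**3/9.
Answer: 2*t**3*log(t)/3 - 2*t**3/9.


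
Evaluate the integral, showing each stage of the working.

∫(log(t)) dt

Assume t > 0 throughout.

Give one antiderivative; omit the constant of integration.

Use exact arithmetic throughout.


Step 1. Integrate ∫(log(t)) dt by parts with u = log(t), dv = (1) dt, so v = t [assuming t > 0]: now t*log(t) + ∫(-1) dt.
Step 2. Evaluate the standard form: now t*log(t) - t.
Answer: t*log(t) - t.


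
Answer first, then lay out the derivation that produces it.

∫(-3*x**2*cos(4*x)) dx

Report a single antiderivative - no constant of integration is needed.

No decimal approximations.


The answer is -3*x**2*sin(4*x)/4 - 3*x*cos(4*x)/8 + 3*sin(4*x)/32.
Step 1. Integrate ∫(-3*x**2*cos(4*x)) dx by parts with u = x**2, dv = (-3*cos(4*x)) dx, so v = -3*sin(4*x)/4: now -3*x**2*sin(4*x)/4 + ∫(3*x*sin(4*x)/2) dx.
Step 2. Integrate ∫(3*x*sin(4*x)/2) dx by parts with u = x, dv = (3*sin(4*x)/2) dx, so v = -3*cos(4*x)/8: now -3*x**2*sin(4*x)/4 - 3*x*cos(4*x)/8 + ∫(3*cos(4*x)/8) dx.
Step 3. Evaluate the standard form: now -3*x**2*sin(4*x)/4 - 3*x*cos(4*x)/8 + 3*sin(4*x)/32.
Answer: -3*x**2*sin(4*x)/4 - 3*x*cos(4*x)/8 + 3*sin(4*x)/32.


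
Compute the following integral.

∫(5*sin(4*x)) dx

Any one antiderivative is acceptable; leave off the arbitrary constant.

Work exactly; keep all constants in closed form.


Answer: -5*cos(4*x)/4.


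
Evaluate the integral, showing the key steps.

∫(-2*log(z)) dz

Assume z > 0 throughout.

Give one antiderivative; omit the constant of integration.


Step 1. Integrate ∫(-2*log(z)) dz by parts with u = log(z), dv = (-2) dz, so v = -2*z [assuming z > 0]: now -2*z*log(z) + ∫(2) dz.
Step 2. Evaluate the standard form: now -2*z*log(z) + 2*z.
Answer: -2*z*log(z) + 2*z.


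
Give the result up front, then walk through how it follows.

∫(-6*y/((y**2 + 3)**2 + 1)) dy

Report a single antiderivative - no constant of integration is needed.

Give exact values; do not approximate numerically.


The answer is -3*atan(y**2 + 3).
Step 1. Substitute u = y**2 + 3, turning ∫(-6*y/((y**2 + 3)**2 + 1)) dy into ∫(-3/(u**2 + 1)) du: now ∫(-3/(u**2 + 1)) du.
Step 2. Evaluate the standard form: now -3*atan(u).
Step 3. Substitute back u = y**2 + 3: now -3*atan(y**2 + 3).
Answer: -3*atan(y**2 + 3).


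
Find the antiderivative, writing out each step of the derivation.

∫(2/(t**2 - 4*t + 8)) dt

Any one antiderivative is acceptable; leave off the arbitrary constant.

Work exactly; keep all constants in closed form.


Step 1. Substitute u = t - 2, turning ∫(2/(t**2 - 4*t + 8)) dt into ∫(2/(u**2 + 4)) du: now ∫(2/(u**2 + 4)) du.
Step 2. Evaluate the standard form: now atan(u/2).
Step 3. Substitute back u = t - 2: now atan(t/2 - 1).
Answer: atan(t/2 - 1).


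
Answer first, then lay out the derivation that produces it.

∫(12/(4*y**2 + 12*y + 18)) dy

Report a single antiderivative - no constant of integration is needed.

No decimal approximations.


The answer is 2*atan(2*y/3 + 1).
Step 1. Substitute u = 2*y + 3, turning ∫(12/(4*y**2 + 12*y + 18)) dy into ∫(6/(u**2 + 9)) du: now ∫(6/(u**2 + 9)) du.
Step 2. Evaluate the standard form: now 2*atan(u/3).
Step 3. Substitute back u = 2*y + 3: now 2*atan(2*y/3 + 1).
Answer: 2*atan(2*y/3 + 1).


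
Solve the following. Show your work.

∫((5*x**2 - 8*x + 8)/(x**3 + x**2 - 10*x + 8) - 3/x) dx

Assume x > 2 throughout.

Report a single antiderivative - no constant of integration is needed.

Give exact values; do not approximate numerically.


Step 1. Rewrite: now ∫(-3/x) dx + ∫((5*x**2 - 8*x + 8)/(x**3 + x**2 - 10*x + 8)) dx.
Step 2. Decompose ∫((5*x**2 - 8*x + 8)/(x**3 + x**2 - 10*x + 8)) dx by partial fractions, (5*x**2 - 8*x + 8)/(x**3 + x**2 - 10*x + 8) = 4/(x + 4) - 1/(x - 1) + 2/(x - 2): now ∫(-3/x) dx + ∫(2/(x - 2)) dx + ∫(-1/(x - 1)) dx + ∫(4/(x + 4)) dx.
Step 3. Evaluate the standard form [assuming x > -4]: now 4*log(x + 4) + ∫(-3/x) dx + ∫(2/(x - 2)) dx + ∫(-1/(x - 1)) dx.
Step 4. Evaluate the standard form [assuming x > 1]: now -log(x - 1) + 4*log(x + 4) + ∫(-3/x) dx + ∫(2/(x - 2)) dx.
Step 5. Evaluate the standard form [assuming x > 2]: now 2*log(x - 2) - log(x - 1) + 4*log(x + 4) + ∫(-3/x) dx.
Step 6. Evaluate the standard form [assuming x > 0]: now -3*log(x) + 2*log(x - 2) - log(x - 1) + 4*log(x + 4).
Answer: -3*log(x) + 2*log(x - 2) - log(x - 1) + 4*log(x + 4).


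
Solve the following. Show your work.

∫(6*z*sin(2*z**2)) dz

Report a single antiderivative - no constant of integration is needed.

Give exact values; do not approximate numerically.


Step 1. Substitute u = z**2, turning ∫(6*z*sin(2*z**2)) dz into ∫(3*sin(2*u)) du: now ∫(3*sin(2*u)) du.
Step 2. Evaluate the standard form: now -3*cos(2*u)/2.
Step 3. Substitute back u = z**2: now -3*cos(2*z**2)/2.
Answer: -3*cos(2*z**2)/2.


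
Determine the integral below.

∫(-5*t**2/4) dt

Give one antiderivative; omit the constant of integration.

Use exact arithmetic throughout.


Answer: -5*t**3/12.


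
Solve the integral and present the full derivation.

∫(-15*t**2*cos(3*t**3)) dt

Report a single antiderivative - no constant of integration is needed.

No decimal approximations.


Step 1. Substitute u = t**3, turning ∫(-15*t**2*cos(3*t**3)) dt into ∫(-5*cos(3*u)) du: now ∫(-5*cos(3*u)) du.
Step 2. Evaluate the standard form: now -5*sin(3*u)/3.
Step 3. Substitute back u = t**3: now -5*sin(3*t**3)/3.
Answer: -5*sin(3*t**3)/3.


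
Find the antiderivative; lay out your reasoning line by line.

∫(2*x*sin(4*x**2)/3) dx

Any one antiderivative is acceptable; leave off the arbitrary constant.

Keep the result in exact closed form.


Step 1. Substitute u = x**2, turning ∫(2*x*sin(4*x**2)/3) dx into ∫(sin(4*u)/3) du: now ∫(sin(4*u)/3) du.
Step 2. Evaluate the standard form: now -cos(4*u)/12.
Step 3. Substitute back u = x**2: now -cos(4*x**2)/12.
Answer: -cos(4*x**2)/12.


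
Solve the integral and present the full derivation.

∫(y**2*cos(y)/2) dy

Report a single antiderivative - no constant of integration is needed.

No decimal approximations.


Step 1. Integrate ∫(y**2*cos(y)/2) dy by parts with u = y**2, dv = (cos(y)/2) dy, so v = sin(y)/2: now y**2*sin(y)/2 + ∫(-y*sin(y)) dy.
Step 2. Integrate ∫(-y*sin(y)) dy by parts with u = y, dv = (-sin(y)) dy, so v = cos(y): now y**2*sin(y)/2 + y*cos(y) + ∫(-cos(y)) dy.
Step 3. Evaluate the standard form: now y**2*sin(y)/2 + y*cos(y) - sin(y).
Answer: y**2*sin(y)/2 + y*cos(y) - sin(y).


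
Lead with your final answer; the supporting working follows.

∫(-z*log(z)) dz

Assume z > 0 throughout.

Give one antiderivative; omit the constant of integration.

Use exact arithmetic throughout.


The answer is -z**2*log(z)/2 + z**2/4.
Step 1. Integrate ∫(-z*log(z)) dz by parts with u = log(z), dv = (-z) dz, so v = -z**2/2 [assuming z > 0]: now -z**2*log(z)/2 + ∫(z/2) dz.
Step 2. Evaluate the standard form: now -z**2*log(z)/2 + z**2/4.
Answer: -z**2*log(z)/2 + z**2/4.


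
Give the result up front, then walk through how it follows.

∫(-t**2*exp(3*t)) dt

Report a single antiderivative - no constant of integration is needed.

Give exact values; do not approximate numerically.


The answer is -t**2*exp(3*t)/3 + 2*t*exp(3*t)/9 - 2*exp(3*t)/27.
Step 1. Integrate ∫(-t**2*exp(3*t)) dt by parts with u = t**2, dv = (-exp(3*t)) dt, so v = -exp(3*t)/3: now -t**2*exp(3*t)/3 + ∫(2*t*exp(3*t)/3) dt.
Step 2. Integrate ∫(2*t*exp(3*t)/3) dt by parts with u = t, dv = (2*exp(3*t)/3) dt, so v = 2*exp(3*t)/9: now -t**2*exp(3*t)/3 + 2*t*exp(3*t)/9 + ∫(-2*exp(3*t)/9) dt.
Step 3. Evaluate the standard form: now -t**2*exp(3*t)/3 + 2*t*exp(3*t)/9 - 2*exp(3*t)/27.
Answer: -t**2*exp(3*t)/3 + 2*t*exp(3*t)/9 - 2*exp(3*t)/27.


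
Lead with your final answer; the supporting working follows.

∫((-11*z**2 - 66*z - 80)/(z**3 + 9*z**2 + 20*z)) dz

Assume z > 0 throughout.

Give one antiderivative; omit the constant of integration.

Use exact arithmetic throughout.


The answer is -4*log(z) - 2*log(z + 4) - 5*log(z + 5).
Step 1. Decompose ∫((-11*z**2 - 66*z - 80)/(z**3 + 9*z**2 + 20*z)) dz by partial fractions, (-11*z**2 - 66*z - 80)/(z**3 + 9*z**2 + 20*z) = -5/(z + 5) - 2/(z + 4) - 4/z: now ∫(-4/z) dz + ∫(-2/(z + 4)) dz + ∫(-5/(z + 5)) dz.
Step 2. Evaluate the standard form [assuming z > -5]: now -5*log(z + 5) + ∫(-4/z) dz + ∫(-2/(z + 4)) dz.
Step 3. Evaluate the standard form [assuming z > -4]: now -2*log(z + 4) - 5*log(z + 5) + ∫(-4/z) dz.
Step 4. Evaluate the standard form [assuming z > 0]: now -4*log(z) - 2*log(z + 4) - 5*log(z + 5).
Answer: -4*log(z) - 2*log(z + 4) - 5*log(z + 5).


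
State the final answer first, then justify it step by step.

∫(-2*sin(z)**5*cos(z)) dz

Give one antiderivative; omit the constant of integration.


The answer is -sin(z)**6/3.
Step 1. Substitute u = sin(z), turning ∫(-2*sin(z)**5*cos(z)) dz into ∫(-2*u**5) du: now ∫(-2*u**5) du.
Step 2. Evaluate the standard form: now -u**6/3.
Step 3. Substitute back u = sin(z): now -sin(z)**6/3.
Answer: -sin(z)**6/3.


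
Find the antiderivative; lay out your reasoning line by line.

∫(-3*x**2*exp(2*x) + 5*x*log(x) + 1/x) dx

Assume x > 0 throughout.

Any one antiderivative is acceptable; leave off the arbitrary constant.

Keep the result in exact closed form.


Step 1. Rewrite: now ∫(1/x) dx + ∫(5*x*log(x)) dx + ∫(-3*x**2*exp(2*x)) dx.
Step 2. Evaluate the standard form [assuming x > 0]: now log(x) + ∫(5*x*log(x)) dx + ∫(-3*x**2*exp(2*x)) dx.
Step 3. Integrate ∫(-3*x**2*exp(2*x)) dx by parts with u = x**2, dv = (-3*exp(2*x)) dx, so v = -3*exp(2*x)/2: now -3*x**2*exp(2*x)/2 + log(x) + ∫(3*x*exp(2*x)) dx + ∫(5*x*log(x)) dx.
Step 4. Integrate ∫(3*x*exp(2*x)) dx by parts with u = x, dv = (3*exp(2*x)) dx, so v = 3*exp(2*x)/2: now -3*x**2*exp(2*x)/2 + 3*x*exp(2*x)/2 + log(x) + ∫(5*x*log(x)) dx + ∫(-3*exp(2*x)/2) dx.
Step 5. Evaluate the standard form: now -3*x**2*exp(2*x)/2 + 3*x*exp(2*x)/2 - 3*exp(2*x)/4 + log(x) + ∫(5*x*log(x)) dx.
Step 6. Integrate ∫(5*x*log(x)) dx by parts with u = log(x), dv = (5*x) dx, so v = 5*x**2/2 [assuming x > 0]: now -3*x**2*exp(2*x)/2 + 5*x**2*log(x)/2 + 3*x*exp(2*x)/2 - 3*exp(2*x)/4 + log(x) + ∫(-5*x/2) dx.
Step 7. Evaluate the standard form: now -3*x**2*exp(2*x)/2 + 5*x**2*log(x)/2 - 5*x**2/4 + 3*x*exp(2*x)/2 - 3*exp(2*x)/4 + log(x).
Answer: -3*x**2*exp(2*x)/2 + 5*x**2*log(x)/2 - 5*x**2/4 + 3*x*exp(2*x)/2 - 3*exp(2*x)/4 + log(x).


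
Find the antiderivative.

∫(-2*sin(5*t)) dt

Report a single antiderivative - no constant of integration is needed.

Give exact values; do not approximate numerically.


Answer: 2*cos(5*t)/5.


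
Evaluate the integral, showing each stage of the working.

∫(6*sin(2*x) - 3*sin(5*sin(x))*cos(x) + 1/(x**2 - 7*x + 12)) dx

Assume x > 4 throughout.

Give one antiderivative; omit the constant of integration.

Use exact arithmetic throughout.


Step 1. Rewrite: now ∫(-3*sin(5*sin(x))*cos(x)) dx + ∫(1/(x**2 - 7*x + 12)) dx + ∫(6*sin(2*x)) dx.
Step 2. Decompose ∫(1/(x**2 - 7*x + 12)) dx by partial fractions, 1/(x**2 - 7*x + 12) = -1/(x - 3) + 1/(x - 4): now ∫(-3*sin(5*sin(x))*cos(x)) dx + ∫(1/(x - 4)) dx + ∫(-1/(x - 3)) dx + ∫(6*sin(2*x)) dx.
Step 3. Evaluate the standard form [assuming x > 3]: now -log(x - 3) + ∫(-3*sin(5*sin(x))*cos(x)) dx + ∫(1/(x - 4)) dx + ∫(6*sin(2*x)) dx.
Step 4. Evaluate the standard form [assuming x > 4]: now log(x - 4) - log(x - 3) + ∫(-3*sin(5*sin(x))*cos(x)) dx + ∫(6*sin(2*x)) dx.
Step 5. Substitute u = sin(x), turning ∫(-3*sin(5*sin(x))*cos(x)) dx into ∫(-3*sin(5*u)) du: now log(x - 4) - log(x - 3) + ∫(-3*sin(5*u)) du + ∫(6*sin(2*x)) dx.
Step 6. Evaluate the standard form: now log(x - 4) - log(x - 3) + 3*cos(5*u)/5 + ∫(6*sin(2*x)) dx.
Step 7. Substitute back u = sin(x): now log(x - 4) - log(x - 3) + 3*cos(5*sin(x))/5 + ∫(6*sin(2*x)) dx.
Step 8. Evaluate the standard form: now log(x - 4) - log(x - 3) - 3*cos(2*x) + 3*cos(5*sin(x))/5.
Answer: log(x - 4) - log(x - 3) - 3*cos(2*x) + 3*cos(5*sin(x))/5.


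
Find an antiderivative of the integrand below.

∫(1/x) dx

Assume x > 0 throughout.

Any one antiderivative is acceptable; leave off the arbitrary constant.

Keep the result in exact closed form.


Answer: log(x).


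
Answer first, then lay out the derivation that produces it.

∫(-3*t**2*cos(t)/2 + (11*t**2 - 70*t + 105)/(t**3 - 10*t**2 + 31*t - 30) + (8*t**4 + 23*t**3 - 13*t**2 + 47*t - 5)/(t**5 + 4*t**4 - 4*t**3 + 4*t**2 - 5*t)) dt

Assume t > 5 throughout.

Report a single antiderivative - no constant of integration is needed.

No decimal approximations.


The answer is -3*t**2*sin(t)/2 - 3*t*cos(t) + log(t) + 5*log(t - 5) + 3*log(t - 3) + 3*log(t - 2) + 5*log(t - 1) + 2*log(t + 5) + 3*sin(t) - 4*atan(t).
Step 1. Rewrite: now ∫(-3*t**2*cos(t)/2) dt + ∫((11*t**2 - 70*t + 105)/(t**3 - 10*t**2 + 31*t - 30)) dt + ∫((8*t**4 + 23*t**3 - 13*t**2 + 47*t - 5)/(t**5 + 4*t**4 - 4*t**3 + 4*t**2 - 5*t)) dt.
Step 2. Decompose ∫((8*t**4 + 23*t**3 - 13*t**2 + 47*t - 5)/(t**5 + 4*t**4 - 4*t**3 + 4*t**2 - 5*t)) dt by partial fractions, (8*t**4 + 23*t**3 - 13*t**2 + 47*t - 5)/(t**5 + 4*t**4 - 4*t**3 + 4*t**2 - 5*t) = -4/(t**2 + 1) + 2/(t + 5) + 5/(t - 1) + 1/t: now ∫(1/t) dt + ∫(-3*t**2*cos(t)/2) dt + ∫((11*t**2 - 70*t + 105)/(t**3 - 10*t**2 + 31*t - 30)) dt + ∫(5/(t - 1)) dt + ∫(2/(t + 5)) dt + ∫(-4/(t**2 + 1)) dt.
Step 3. Evaluate the standard form [assuming t > -5]: now 2*log(t + 5) + ∫(1/t) dt + ∫(-3*t**2*cos(t)/2) dt + ∫((11*t**2 - 70*t + 105)/(t**3 - 10*t**2 + 31*t - 30)) dt + ∫(5/(t - 1)) dt + ∫(-4/(t**2 + 1)) dt.
Step 4. Evaluate the standard form [assuming t > 0]: now log(t) + 2*log(t + 5) + ∫(-3*t**2*cos(t)/2) dt + ∫((11*t**2 - 70*t + 105)/(t**3 - 10*t**2 + 31*t - 30)) dt + ∫(5/(t - 1)) dt + ∫(-4/(t**2 + 1)) dt.
Step 5. Evaluate the standard form [assuming t > 1]: now log(t) + 5*log(t - 1) + 2*log(t + 5) + ∫(-3*t**2*cos(t)/2) dt + ∫((11*t**2 - 70*t + 105)/(t**3 - 10*t**2 + 31*t - 30)) dt + ∫(-4/(t**2 + 1)) dt.
Step 6. Evaluate the standard form: now log(t) + 5*log(t - 1) + 2*log(t + 5) - 4*atan(t) + ∫(-3*t**2*cos(t)/2) dt + ∫((11*t**2 - 70*t + 105)/(t**3 - 10*t**2 + 31*t - 30)) dt.
Step 7. Integrate ∫(-3*t**2*cos(t)/2) dt by parts with u = t**2, dv = (-3*cos(t)/2) dt, so v = -3*sin(t)/2: now -3*t**2*sin(t)/2 + log(t) + 5*log(t - 1) + 2*log(t + 5) - 4*atan(t) + ∫(3*t*sin(t)) dt + ∫((11*t**2 - 70*t + 105)/(t**3 - 10*t**2 + 31*t - 30)) dt.
Step 8. Integrate ∫(3*t*sin(t)) dt by parts with u = t, dv = (3*sin(t)) dt, so v = -3*cos(t): now -3*t**2*sin(t)/2 - 3*t*cos(t) + log(t) + 5*log(t - 1) + 2*log(t + 5) - 4*atan(t) + ∫((11*t**2 - 70*t + 105)/(t**3 - 10*t**2 + 31*t - 30)) dt + ∫(3*cos(t)) dt.
Step 9. Evaluate the standard form: now -3*t**2*sin(t)/2 - 3*t*cos(t) + log(t) + 5*log(t - 1) + 2*log(t + 5) + 3*sin(t) - 4*atan(t) + ∫((11*t**2 - 70*t + 105)/(t**3 - 10*t**2 + 31*t - 30)) dt.
Step 10. Decompose ∫((11*t**2 - 70*t + 105)/(t**3 - 10*t**2 + 31*t - 30)) dt by partial fractions, (11*t**2 - 70*t + 105)/(t**3 - 10*t**2 + 31*t - 30) = 3/(t - 2) + 3/(t - 3) + 5/(t - 5): now -3*t**2*sin(t)/2 - 3*t*cos(t) + log(t) + 5*log(t - 1) + 2*log(t + 5) + 3*sin(t) - 4*atan(t) + ∫(5/(t - 5)) dt + ∫(3/(t - 3)) dt + ∫(3/(t - 2)) dt.
Step 11. Evaluate the standard form [assuming t > 5]: now -3*t**2*sin(t)/2 - 3*t*cos(t) + log(t) + 5*log(t - 5) + 5*log(t - 1) + 2*log(t + 5) + 3*sin(t) - 4*atan(t) + ∫(3/(t - 3)) dt + ∫(3/(t - 2)) dt.
Step 12. Evaluate the standard form [assuming t > 3]: now -3*t**2*sin(t)/2 - 3*t*cos(t) + log(t) + 5*log(t - 5) + 3*log(t - 3) + 5*log(t - 1) + 2*log(t + 5) + 3*sin(t) - 4*atan(t) + ∫(3/(t - 2)) dt.
Step 13. Evaluate the standard form [assuming t > 2]: now -3*t**2*sin(t)/2 - 3*t*cos(t) + log(t) + 5*log(t - 5) + 3*log(t - 3) + 3*log(t - 2) + 5*log(t - 1) + 2*log(t + 5) + 3*sin(t) - 4*atan(t).
Answer: -3*t**2*sin(t)/2 - 3*t*cos(t) + log(t) + 5*log(t - 5) + 3*log(t - 3) + 3*log(t - 2) + 5*log(t - 1) + 2*log(t + 5) + 3*sin(t) - 4*atan(t).


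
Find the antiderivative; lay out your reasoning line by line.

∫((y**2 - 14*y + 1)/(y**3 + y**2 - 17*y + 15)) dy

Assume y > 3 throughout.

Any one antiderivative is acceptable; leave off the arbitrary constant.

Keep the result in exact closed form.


Step 1. Decompose ∫((y**2 - 14*y + 1)/(y**3 + y**2 - 17*y + 15)) dy by partial fractions, (y**2 - 14*y + 1)/(y**3 + y**2 - 17*y + 15) = 2/(y + 5) + 1/(y - 1) - 2/(y - 3): now ∫(-2/(y - 3)) dy + ∫(1/(y - 1)) dy + ∫(2/(y + 5)) dy.
Step 2. Evaluate the standard form [assuming y > -5]: now 2*log(y + 5) + ∫(-2/(y - 3)) dy + ∫(1/(y - 1)) dy.
Step 3. Evaluate the standard form [assuming y > 1]: now log(y - 1) + 2*log(y + 5) + ∫(-2/(y - 3)) dy.
Step 4. Evaluate the standard form [assuming y > 3]: now -2*log(y - 3) + log(y - 1) + 2*log(y + 5).
Answer: -2*log(y - 3) + log(y - 1) + 2*log(y + 5).


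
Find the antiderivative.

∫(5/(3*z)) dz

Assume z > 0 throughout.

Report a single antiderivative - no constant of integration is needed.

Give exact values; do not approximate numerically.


Answer: 5*log(z)/3.


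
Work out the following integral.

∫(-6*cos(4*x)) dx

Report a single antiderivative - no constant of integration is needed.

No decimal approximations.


Answer: -3*sin(4*x)/2.


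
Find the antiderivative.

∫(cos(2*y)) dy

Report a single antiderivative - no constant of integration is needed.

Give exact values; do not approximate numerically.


Answer: sin(2*y)/2.


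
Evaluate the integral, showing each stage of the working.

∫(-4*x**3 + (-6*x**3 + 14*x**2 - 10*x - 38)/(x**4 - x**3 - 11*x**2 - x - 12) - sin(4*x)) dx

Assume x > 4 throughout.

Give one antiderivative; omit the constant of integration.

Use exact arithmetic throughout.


Step 1. Rewrite: now ∫(-4*x**3) dx + ∫((-6*x**3 + 14*x**2 - 10*x - 38)/(x**4 - x**3 - 11*x**2 - x - 12)) dx + ∫(-sin(4*x)) dx.
Step 2. Evaluate the standard form: now -x**4 + ∫((-6*x**3 + 14*x**2 - 10*x - 38)/(x**4 - x**3 - 11*x**2 - x - 12)) dx + ∫(-sin(4*x)) dx.
Step 3. Decompose ∫((-6*x**3 + 14*x**2 - 10*x - 38)/(x**4 - x**3 - 11*x**2 - x - 12)) dx by partial fractions, (-6*x**3 + 14*x**2 - 10*x - 38)/(x**4 - x**3 - 11*x**2 - x - 12) = 4/(x**2 + 1) - 4/(x + 3) - 2/(x - 4): now -x**4 + ∫(-2/(x - 4)) dx + ∫(-4/(x + 3)) dx + ∫(4/(x**2 + 1)) dx + ∫(-sin(4*x)) dx.
Step 4. Evaluate the standard form [assuming x > -3]: now -x**4 - 4*log(x + 3) + ∫(-2/(x - 4)) dx + ∫(4/(x**2 + 1)) dx + ∫(-sin(4*x)) dx.
Step 5. Evaluate the standard form [assuming x > 4]: now -x**4 - 2*log(x - 4) - 4*log(x + 3) + ∫(4/(x**2 + 1)) dx + ∫(-sin(4*x)) dx.
Step 6. Evaluate the standard form: now -x**4 - 2*log(x - 4) - 4*log(x + 3) + 4*atan(x) + ∫(-sin(4*x)) dx.
Step 7. Evaluate the standard form: now -x**4 - 2*log(x - 4) - 4*log(x + 3) + cos(4*x)/4 + 4*atan(x).
Answer: -x**4 - 2*log(x - 4) - 4*log(x + 3) + cos(4*x)/4 + 4*atan(x).


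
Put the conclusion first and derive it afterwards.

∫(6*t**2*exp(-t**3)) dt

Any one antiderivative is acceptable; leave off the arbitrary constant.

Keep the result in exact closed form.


The answer is -2*exp(-t**3).
Step 1. Substitute u = t**3, turning ∫(6*t**2*exp(-t**3)) dt into ∫(2*exp(-u)) du: now ∫(2*exp(-u)) du.
Step 2. Evaluate the standard form: now -2*exp(-u).
Step 3. Substitute back u = t**3: now -2*exp(-t**3).
Answer: -2*exp(-t**3).


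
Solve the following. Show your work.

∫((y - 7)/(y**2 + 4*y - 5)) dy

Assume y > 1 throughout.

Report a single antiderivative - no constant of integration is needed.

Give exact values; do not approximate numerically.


Step 1. Decompose ∫((y - 7)/(y**2 + 4*y - 5)) dy by partial fractions, (y - 7)/(y**2 + 4*y - 5) = 2/(y + 5) - 1/(y - 1): now ∫(-1/(y - 1)) dy + ∫(2/(y + 5)) dy.
Step 2. Evaluate the standard form [assuming y > 1]: now -log(y - 1) + ∫(2/(y + 5)) dy.
Step 3. Evaluate the standard form [assuming y > -5]: now -log(y - 1) + 2*log(y + 5).
Answer: -log(y - 1) + 2*log(y + 5).


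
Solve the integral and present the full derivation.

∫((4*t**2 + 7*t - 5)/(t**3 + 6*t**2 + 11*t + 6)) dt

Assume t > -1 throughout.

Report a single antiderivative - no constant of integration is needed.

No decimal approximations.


Step 1. Decompose ∫((4*t**2 + 7*t - 5)/(t**3 + 6*t**2 + 11*t + 6)) dt by partial fractions, (4*t**2 + 7*t - 5)/(t**3 + 6*t**2 + 11*t + 6) = 5/(t + 3) + 3/(t + 2) - 4/(t + 1): now ∫(-4/(t + 1)) dt + ∫(3/(t + 2)) dt + ∫(5/(t + 3)) dt.
Step 2. Evaluate the standard form [assuming t > -3]: now 5*log(t + 3) + ∫(-4/(t + 1)) dt + ∫(3/(t + 2)) dt.
Step 3. Evaluate the standard form [assuming t > -2]: now 3*log(t + 2) + 5*log(t + 3) + ∫(-4/(t + 1)) dt.
Step 4. Evaluate the standard form [assuming t > -1]: now -4*log(t + 1) + 3*log(t + 2) + 5*log(t + 3).
Answer: -4*log(t + 1) + 3*log(t + 2) + 5*log(t + 3).


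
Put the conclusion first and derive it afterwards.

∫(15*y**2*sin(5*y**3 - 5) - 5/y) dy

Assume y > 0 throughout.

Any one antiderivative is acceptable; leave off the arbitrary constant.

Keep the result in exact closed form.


The answer is -5*log(y) - cos(5*y**3 - 5).
Step 1. Rewrite: now ∫(-5/y) dy + ∫(15*y**2*sin(5*y**3 - 5)) dy.
Step 2. Substitute u = y**3 - 1, turning ∫(15*y**2*sin(5*y**3 - 5)) dy into ∫(5*sin(5*u)) du: now ∫(-5/y) dy + ∫(5*sin(5*u)) du.
Step 3. Evaluate the standard form: now -cos(5*u) + ∫(-5/y) dy.
Step 4. Substitute back u = y**3 - 1: now -cos(5*y**3 - 5) + ∫(-5/y) dy.
Step 5. Evaluate the standard form [assuming y > 0]: now -5*log(y) - cos(5*y**3 - 5).
Answer: -5*log(y) - cos(5*y**3 - 5).


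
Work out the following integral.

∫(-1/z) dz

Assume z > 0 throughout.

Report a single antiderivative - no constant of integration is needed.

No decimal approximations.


Answer: -log(z).


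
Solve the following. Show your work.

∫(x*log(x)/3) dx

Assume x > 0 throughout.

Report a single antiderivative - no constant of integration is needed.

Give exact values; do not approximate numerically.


Step 1. Integrate ∫(x*log(x)/3) dx by parts with u = log(x), dv = (x/3) dx, so v = x**2/6 [assuming x > 0]: now x**2*log(x)/6 + ∫(-x/6) dx.
Step 2. Evaluate the standard form: now x**2*log(x)/6 - x**2/12.
Answer: x**2*log(x)/6 - x**2/12.


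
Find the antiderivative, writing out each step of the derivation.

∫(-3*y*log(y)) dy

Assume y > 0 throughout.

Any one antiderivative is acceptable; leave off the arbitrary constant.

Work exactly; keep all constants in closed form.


Step 1. Integrate ∫(-3*y*log(y)) dy by parts with u = log(y), dv = (-3*y) dy, so v = -3*y**2/2 [assuming y > 0]: now -3*y**2*log(y)/2 + ∫(3*y/2) dy.
Step 2. Evaluate the standard form: now -3*y**2*log(y)/2 + 3*y**2/4.
Answer: -3*y**2*log(y)/2 + 3*y**2/4.


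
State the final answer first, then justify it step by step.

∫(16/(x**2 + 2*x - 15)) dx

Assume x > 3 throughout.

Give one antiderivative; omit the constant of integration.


The answer is 2*log(x - 3) - 2*log(x + 5).
Step 1. Decompose ∫(16/(x**2 + 2*x - 15)) dx by partial fractions, 16/(x**2 + 2*x - 15) = -2/(x + 5) + 2/(x - 3): now ∫(2/(x - 3)) dx + ∫(-2/(x + 5)) dx.
Step 2. Evaluate the standard form [assuming x > -5]: now -2*log(x + 5) + ∫(2/(x - 3)) dx.
Step 3. Evaluate the standard form [assuming x > 3]: now 2*log(x - 3) - 2*log(x + 5).
Answer: 2*log(x - 3) - 2*log(x + 5).


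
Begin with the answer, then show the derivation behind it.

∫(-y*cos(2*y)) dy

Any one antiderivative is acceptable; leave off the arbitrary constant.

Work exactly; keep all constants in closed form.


The answer is -y*sin(2*y)/2 - cos(2*y)/4.
Step 1. Integrate ∫(-y*cos(2*y)) dy by parts with u = y, dv = (-cos(2*y)) dy, so v = -sin(2*y)/2: now -y*sin(2*y)/2 + ∫(sin(2*y)/2) dy.
Step 2. Evaluate the standard form: now -y*sin(2*y)/2 - cos(2*y)/4.
Answer: -y*sin(2*y)/2 - cos(2*y)/4.


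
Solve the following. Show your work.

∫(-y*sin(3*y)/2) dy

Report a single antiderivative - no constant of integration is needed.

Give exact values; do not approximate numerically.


Step 1. Integrate ∫(-y*sin(3*y)/2) dy by parts with u = y, dv = (-sin(3*y)/2) dy, so v = cos(3*y)/6: now y*cos(3*y)/6 + ∫(-cos(3*y)/6) dy.
Step 2. Evaluate the standard form: now y*cos(3*y)/6 - sin(3*y)/18.
Answer: y*cos(3*y)/6 - sin(3*y)/18.


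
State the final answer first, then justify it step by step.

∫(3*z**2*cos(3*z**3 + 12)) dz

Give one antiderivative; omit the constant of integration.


The answer is sin(3*z**3 + 12)/3.
Step 1. Substitute u = z**3 + 4, turning ∫(3*z**2*cos(3*z**3 + 12)) dz into ∫(cos(3*u)) du: now ∫(cos(3*u)) du.
Step 2. Evaluate the standard form: now sin(3*u)/3.
Step 3. Substitute back u = z**3 + 4: now sin(3*z**3 + 12)/3.
Answer: sin(3*z**3 + 12)/3.


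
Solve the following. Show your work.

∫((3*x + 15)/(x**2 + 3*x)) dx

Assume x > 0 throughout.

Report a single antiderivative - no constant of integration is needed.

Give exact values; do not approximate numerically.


Step 1. Decompose ∫((3*x + 15)/(x**2 + 3*x)) dx by partial fractions, (3*x + 15)/(x**2 + 3*x) = -2/(x + 3) + 5/x: now ∫(5/x) dx + ∫(-2/(x + 3)) dx.
Step 2. Evaluate the standard form [assuming x > 0]: now 5*log(x) + ∫(-2/(x + 3)) dx.
Step 3. Evaluate the standard form [assuming x > -3]: now 5*log(x) - 2*log(x + 3).
Answer: 5*log(x) - 2*log(x + 3).


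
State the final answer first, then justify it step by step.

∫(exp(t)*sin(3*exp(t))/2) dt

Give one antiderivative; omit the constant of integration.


The answer is -cos(3*exp(t))/6.
Step 1. Substitute u = exp(t), turning ∫(exp(t)*sin(3*exp(t))/2) dt into ∫(sin(3*u)/2) du: now ∫(sin(3*u)/2) du.
Step 2. Evaluate the standard form: now -cos(3*u)/6.
Step 3. Substitute back u = exp(t): now -cos(3*exp(t))/6.
Answer: -cos(3*exp(t))/6.


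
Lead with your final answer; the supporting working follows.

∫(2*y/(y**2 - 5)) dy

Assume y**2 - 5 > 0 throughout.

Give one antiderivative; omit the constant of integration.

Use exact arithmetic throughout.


The answer is log(y**2 - 5).
Step 1. Substitute u = y**2 - 5, turning ∫(2*y/(y**2 - 5)) dy into ∫(1/u) du: now ∫(1/u) du.
Step 2. Evaluate the standard form [assuming u > 0]: now log(u).
Step 3. Substitute back u = y**2 - 5: now log(y**2 - 5).
Answer: log(y**2 - 5).


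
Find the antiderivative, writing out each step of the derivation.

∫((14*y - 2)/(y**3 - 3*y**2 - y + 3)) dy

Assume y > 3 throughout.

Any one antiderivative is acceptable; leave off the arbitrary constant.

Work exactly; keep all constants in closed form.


Step 1. Decompose ∫((14*y - 2)/(y**3 - 3*y**2 - y + 3)) dy by partial fractions, (14*y - 2)/(y**3 - 3*y**2 - y + 3) = -2/(y + 1) - 3/(y - 1) + 5/(y - 3): now ∫(5/(y - 3)) dy + ∫(-3/(y - 1)) dy + ∫(-2/(y + 1)) dy.
Step 2. Evaluate the standard form [assuming y > 1]: now -3*log(y - 1) + ∫(5/(y - 3)) dy + ∫(-2/(y + 1)) dy.
Step 3. Evaluate the standard form [assuming y > 3]: now 5*log(y - 3) - 3*log(y - 1) + ∫(-2/(y + 1)) dy.
Step 4. Evaluate the standard form [assuming y > -1]: now 5*log(y - 3) - 3*log(y - 1) - 2*log(y + 1).
Answer: 5*log(y - 3) - 3*log(y - 1) - 2*log(y + 1).


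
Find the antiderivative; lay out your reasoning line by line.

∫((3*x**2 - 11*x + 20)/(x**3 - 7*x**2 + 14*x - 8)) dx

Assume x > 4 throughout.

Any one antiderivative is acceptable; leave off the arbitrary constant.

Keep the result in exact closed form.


Step 1. Decompose ∫((3*x**2 - 11*x + 20)/(x**3 - 7*x**2 + 14*x - 8)) dx by partial fractions, (3*x**2 - 11*x + 20)/(x**3 - 7*x**2 + 14*x - 8) = 4/(x - 1) - 5/(x - 2) + 4/(x - 4): now ∫(4/(x - 4)) dx + ∫(-5/(x - 2)) dx + ∫(4/(x - 1)) dx.
Step 2. Evaluate the standard form [assuming x > 4]: now 4*log(x - 4) + ∫(-5/(x - 2)) dx + ∫(4/(x - 1)) dx.
Step 3. Evaluate the standard form [assuming x > 2]: now 4*log(x - 4) - 5*log(x - 2) + ∫(4/(x - 1)) dx.
Step 4. Evaluate the standard form [assuming x > 1]: now 4*log(x - 4) - 5*log(x - 2) + 4*log(x - 1).
Answer: 4*log(x - 4) - 5*log(x - 2) + 4*log(x - 1).


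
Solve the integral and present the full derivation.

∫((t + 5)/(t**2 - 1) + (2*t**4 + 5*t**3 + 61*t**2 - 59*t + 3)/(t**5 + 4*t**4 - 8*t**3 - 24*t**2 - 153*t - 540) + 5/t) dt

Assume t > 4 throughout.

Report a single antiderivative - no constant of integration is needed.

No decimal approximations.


Step 1. Rewrite: now ∫(5/t) dt + ∫((t + 5)/(t**2 - 1)) dt + ∫((2*t**4 + 5*t**3 + 61*t**2 - 59*t + 3)/(t**5 + 4*t**4 - 8*t**3 - 24*t**2 - 153*t - 540)) dt.
Step 2. Evaluate the standard form [assuming t > 0]: now 5*log(t) + ∫((t + 5)/(t**2 - 1)) dt + ∫((2*t**4 + 5*t**3 + 61*t**2 - 59*t + 3)/(t**5 + 4*t**4 - 8*t**3 - 24*t**2 - 153*t - 540)) dt.
Step 3. Decompose ∫((2*t**4 + 5*t**3 + 61*t**2 - 59*t + 3)/(t**5 + 4*t**4 - 8*t**3 - 24*t**2 - 153*t - 540)) dt by partial fractions, (2*t**4 + 5*t**3 + 61*t**2 - 59*t + 3)/(t**5 + 4*t**4 - 8*t**3 - 24*t**2 - 153*t - 540) = 4/(t**2 + 9) + 4/(t + 5) - 3/(t + 3) + 1/(t - 4): now 5*log(t) + ∫((t + 5)/(t**2 - 1)) dt + ∫(1/(t - 4)) dt + ∫(-3/(t + 3)) dt + ∫(4/(t + 5)) dt + ∫(4/(t**2 + 9)) dt.
Step 4. Evaluate the standard form [assuming t > -5]: now 5*log(t) + 4*log(t + 5) + ∫((t + 5)/(t**2 - 1)) dt + ∫(1/(t - 4)) dt + ∫(-3/(t + 3)) dt + ∫(4/(t**2 + 9)) dt.
Step 5. Evaluate the standard form [assuming t > 4]: now 5*log(t) + log(t - 4) + 4*log(t + 5) + ∫((t + 5)/(t**2 - 1)) dt + ∫(-3/(t + 3)) dt + ∫(4/(t**2 + 9)) dt.
Step 6. Evaluate the standard form [assuming t > -3]: now 5*log(t) + log(t - 4) - 3*log(t + 3) + 4*log(t + 5) + ∫((t + 5)/(t**2 - 1)) dt + ∫(4/(t**2 + 9)) dt.
Step 7. Evaluate the standard form: now 5*log(t) + log(t - 4) - 3*log(t + 3) + 4*log(t + 5) + 4*atan(t/3)/3 + ∫((t + 5)/(t**2 - 1)) dt.
Step 8. Decompose ∫((t + 5)/(t**2 - 1)) dt by partial fractions, (t + 5)/(t**2 - 1) = -2/(t + 1) + 3/(t - 1): now 5*log(t) + log(t - 4) - 3*log(t + 3) + 4*log(t + 5) + 4*atan(t/3)/3 + ∫(3/(t - 1)) dt + ∫(-2/(t + 1)) dt.
Step 9. Evaluate the standard form [assuming t > -1]: now 5*log(t) + log(t - 4) - 2*log(t + 1) - 3*log(t + 3) + 4*log(t + 5) + 4*atan(t/3)/3 + ∫(3/(t - 1)) dt.
Step 10. Evaluate the standard form [assuming t > 1]: now 5*log(t) + log(t - 4) + 3*log(t - 1) - 2*log(t + 1) - 3*log(t + 3) + 4*log(t + 5) + 4*atan(t/3)/3.
Answer: 5*log(t) + log(t - 4) + 3*log(t - 1) - 2*log(t + 1) - 3*log(t + 3) + 4*log(t + 5) + 4*atan(t/3)/3.


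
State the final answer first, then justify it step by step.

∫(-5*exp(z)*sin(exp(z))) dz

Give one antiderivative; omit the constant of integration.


The answer is 5*cos(exp(z)).
Step 1. Substitute u = exp(z), turning ∫(-5*exp(z)*sin(exp(z))) dz into ∫(-5*sin(u)) du: now ∫(-5*sin(u)) du.
Step 2. Evaluate the standard form: now 5*cos(u).
Step 3. Substitute back u = exp(z): now 5*cos(exp(z)).
Answer: 5*cos(exp(z)).


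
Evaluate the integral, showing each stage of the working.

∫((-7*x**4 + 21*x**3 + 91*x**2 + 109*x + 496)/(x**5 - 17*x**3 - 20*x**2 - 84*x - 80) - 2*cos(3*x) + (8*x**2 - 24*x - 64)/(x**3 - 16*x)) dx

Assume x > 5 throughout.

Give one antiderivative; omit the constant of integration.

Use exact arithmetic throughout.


Step 1. Rewrite: now ∫((8*x**2 - 24*x - 64)/(x**3 - 16*x)) dx + ∫((-7*x**4 + 21*x**3 + 91*x**2 + 109*x + 496)/(x**5 - 17*x**3 - 20*x**2 - 84*x - 80)) dx + ∫(-2*cos(3*x)) dx.
Step 2. Decompose ∫((-7*x**4 + 21*x**3 + 91*x**2 + 109*x + 496)/(x**5 - 17*x**3 - 20*x**2 - 84*x - 80)) dx by partial fractions, (-7*x**4 + 21*x**3 + 91*x**2 + 109*x + 496)/(x**5 - 17*x**3 - 20*x**2 - 84*x - 80) = -1/(x**2 + 4) - 3/(x + 4) - 5/(x + 1) + 1/(x - 5): now ∫((8*x**2 - 24*x - 64)/(x**3 - 16*x)) dx + ∫(1/(x - 5)) dx + ∫(-5/(x + 1)) dx + ∫(-3/(x + 4)) dx + ∫(-1/(x**2 + 4)) dx + ∫(-2*cos(3*x)) dx.
Step 3. Evaluate the standard form [assuming x > -1]: now -5*log(x + 1) + ∫((8*x**2 - 24*x - 64)/(x**3 - 16*x)) dx + ∫(1/(x - 5)) dx + ∫(-3/(x + 4)) dx + ∫(-1/(x**2 + 4)) dx + ∫(-2*cos(3*x)) dx.
Step 4. Evaluate the standard form [assuming x > 5]: now log(x - 5) - 5*log(x + 1) + ∫((8*x**2 - 24*x - 64)/(x**3 - 16*x)) dx + ∫(-3/(x + 4)) dx + ∫(-1/(x**2 + 4)) dx + ∫(-2*cos(3*x)) dx.
Step 5. Evaluate the standard form [assuming x > -4]: now log(x - 5) - 5*log(x + 1) - 3*log(x + 4) + ∫((8*x**2 - 24*x - 64)/(x**3 - 16*x)) dx + ∫(-1/(x**2 + 4)) dx + ∫(-2*cos(3*x)) dx.
Step 6. Evaluate the standard form: now log(x - 5) - 5*log(x + 1) - 3*log(x + 4) - atan(x/2)/2 + ∫((8*x**2 - 24*x - 64)/(x**3 - 16*x)) dx + ∫(-2*cos(3*x)) dx.
Step 7. Decompose ∫((8*x**2 - 24*x - 64)/(x**3 - 16*x)) dx by partial fractions, (8*x**2 - 24*x - 64)/(x**3 - 16*x) = 5/(x + 4) - 1/(x - 4) + 4/x: now log(x - 5) - 5*log(x + 1) - 3*log(x + 4) - atan(x/2)/2 + ∫(4/x) dx + ∫(-1/(x - 4)) dx + ∫(5/(x + 4)) dx + ∫(-2*cos(3*x)) dx.
Step 8. Evaluate the standard form [assuming x > 4]: now log(x - 5) - log(x - 4) - 5*log(x + 1) - 3*log(x + 4) - atan(x/2)/2 + ∫(4/x) dx + ∫(5/(x + 4)) dx + ∫(-2*cos(3*x)) dx.
Step 9. Evaluate the standard form [assuming x > 0]: now 4*log(x) + log(x - 5) - log(x - 4) - 5*log(x + 1) - 3*log(x + 4) - atan(x/2)/2 + ∫(5/(x + 4)) dx + ∫(-2*cos(3*x)) dx.
Step 10. Evaluate the standard form [assuming x > -4]: now 4*log(x) + log(x - 5) - log(x - 4) - 5*log(x + 1) + 2*log(x + 4) - atan(x/2)/2 + ∫(-2*cos(3*x)) dx.
Step 11. Evaluate the standard form: now 4*log(x) + log(x - 5) - log(x - 4) - 5*log(x + 1) + 2*log(x + 4) - 2*sin(3*x)/3 - atan(x/2)/2.
Answer: 4*log(x) + log(x - 5) - log(x - 4) - 5*log(x + 1) + 2*log(x + 4) - 2*sin(3*x)/3 - atan(x/2)/2.


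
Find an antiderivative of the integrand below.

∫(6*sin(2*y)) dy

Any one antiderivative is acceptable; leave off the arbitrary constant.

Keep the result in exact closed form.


Answer: -3*cos(2*y).


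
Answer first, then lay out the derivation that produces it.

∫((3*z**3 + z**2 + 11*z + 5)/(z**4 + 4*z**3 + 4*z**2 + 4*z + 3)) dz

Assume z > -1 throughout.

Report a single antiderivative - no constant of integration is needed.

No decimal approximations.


The answer is -2*log(z + 1) + 5*log(z + 3) + 2*atan(z).
Step 1. Decompose ∫((3*z**3 + z**2 + 11*z + 5)/(z**4 + 4*z**3 + 4*z**2 + 4*z + 3)) dz by partial fractions, (3*z**3 + z**2 + 11*z + 5)/(z**4 + 4*z**3 + 4*z**2 + 4*z + 3) = 2/(z**2 + 1) + 5/(z + 3) - 2/(z + 1): now ∫(-2/(z + 1)) dz + ∫(5/(z + 3)) dz + ∫(2/(z**2 + 1)) dz.
Step 2. Evaluate the standard form [assuming z > -3]: now 5*log(z + 3) + ∫(-2/(z + 1)) dz + ∫(2/(z**2 + 1)) dz.
Step 3. Evaluate the standard form [assuming z > -1]: now -2*log(z + 1) + 5*log(z + 3) + ∫(2/(z**2 + 1)) dz.
Step 4. Evaluate the standard form: now -2*log(z + 1) + 5*log(z + 3) + 2*atan(z).
Answer: -2*log(z + 1) + 5*log(z + 3) + 2*atan(z).


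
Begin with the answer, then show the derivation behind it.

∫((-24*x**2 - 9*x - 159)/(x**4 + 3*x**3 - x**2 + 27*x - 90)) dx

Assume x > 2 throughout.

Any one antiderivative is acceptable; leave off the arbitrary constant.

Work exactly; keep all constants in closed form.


The answer is -3*log(x - 2) + 3*log(x + 5) - atan(x/3).
Step 1. Decompose ∫((-24*x**2 - 9*x - 159)/(x**4 + 3*x**3 - x**2 + 27*x - 90)) dx by partial fractions, (-24*x**2 - 9*x - 159)/(x**4 + 3*x**3 - x**2 + 27*x - 90) = -3/(x**2 + 9) + 3/(x + 5) - 3/(x - 2): now ∫(-3/(x - 2)) dx + ∫(3/(x + 5)) dx + ∫(-3/(x**2 + 9)) dx.
Step 2. Evaluate the standard form [assuming x > -5]: now 3*log(x + 5) + ∫(-3/(x - 2)) dx + ∫(-3/(x**2 + 9)) dx.
Step 3. Evaluate the standard form [assuming x > 2]: now -3*log(x - 2) + 3*log(x + 5) + ∫(-3/(x**2 + 9)) dx.
Step 4. Evaluate the standard form: now -3*log(x - 2) + 3*log(x + 5) - atan(x/3).
Answer: -3*log(x - 2) + 3*log(x + 5) - atan(x/3).


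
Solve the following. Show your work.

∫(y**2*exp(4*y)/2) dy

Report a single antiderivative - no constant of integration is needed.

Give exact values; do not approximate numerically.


Step 1. Integrate ∫(y**2*exp(4*y)/2) dy by parts with u = y**2, dv = (exp(4*y)/2) dy, so v = exp(4*y)/8: now y**2*exp(4*y)/8 + ∫(-y*exp(4*y)/4) dy.
Step 2. Integrate ∫(-y*exp(4*y)/4) dy by parts with u = y, dv = (-exp(4*y)/4) dy, so v = -exp(4*y)/16: now y**2*exp(4*y)/8 - y*exp(4*y)/16 + ∫(exp(4*y)/16) dy.
Step 3. Evaluate the standard form: now y**2*exp(4*y)/8 - y*exp(4*y)/16 + exp(4*y)/64.
Answer: y**2*exp(4*y)/8 - y*exp(4*y)/16 + exp(4*y)/64.


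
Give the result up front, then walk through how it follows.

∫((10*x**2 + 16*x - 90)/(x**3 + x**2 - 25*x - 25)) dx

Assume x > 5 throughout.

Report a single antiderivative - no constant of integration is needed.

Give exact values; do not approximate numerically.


The answer is 4*log(x - 5) + 4*log(x + 1) + 2*log(x + 5).
Step 1. Decompose ∫((10*x**2 + 16*x - 90)/(x**3 + x**2 - 25*x - 25)) dx by partial fractions, (10*x**2 + 16*x - 90)/(x**3 + x**2 - 25*x - 25) = 2/(x + 5) + 4/(x + 1) + 4/(x - 5): now ∫(4/(x - 5)) dx + ∫(4/(x + 1)) dx + ∫(2/(x + 5)) dx.
Step 2. Evaluate the standard form [assuming x > -1]: now 4*log(x + 1) + ∫(4/(x - 5)) dx + ∫(2/(x + 5)) dx.
Step 3. Evaluate the standard form [assuming x > -5]: now 4*log(x + 1) + 2*log(x + 5) + ∫(4/(x - 5)) dx.
Step 4. Evaluate the standard form [assuming x > 5]: now 4*log(x - 5) + 4*log(x + 1) + 2*log(x + 5).
Answer: 4*log(x - 5) + 4*log(x + 1) + 2*log(x + 5).


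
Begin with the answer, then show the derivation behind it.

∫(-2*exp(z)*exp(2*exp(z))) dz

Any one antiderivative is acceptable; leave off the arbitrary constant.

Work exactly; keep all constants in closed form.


The answer is -exp(2*exp(z)).
Step 1. Substitute u = exp(z), turning ∫(-2*exp(z)*exp(2*exp(z))) dz into ∫(-2*exp(2*u)) du: now ∫(-2*exp(2*u)) du.
Step 2. Evaluate the standard form: now -exp(2*u).
Step 3. Substitute back u = exp(z): now -exp(2*exp(z)).
Answer: -exp(2*exp(z)).


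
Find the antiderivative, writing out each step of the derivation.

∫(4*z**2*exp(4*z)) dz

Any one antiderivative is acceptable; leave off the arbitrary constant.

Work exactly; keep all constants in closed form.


Step 1. Integrate ∫(4*z**2*exp(4*z)) dz by parts with u = z**2, dv = (4*exp(4*z)) dz, so v = exp(4*z): now z**2*exp(4*z) + ∫(-2*z*exp(4*z)) dz.
Step 2. Integrate ∫(-2*z*exp(4*z)) dz by parts with u = z, dv = (-2*exp(4*z)) dz, so v = -exp(4*z)/2: now z**2*exp(4*z) - z*exp(4*z)/2 + ∫(exp(4*z)/2) dz.
Step 3. Evaluate the standard form: now z**2*exp(4*z) - z*exp(4*z)/2 + exp(4*z)/8.
Answer: z**2*exp(4*z) - z*exp(4*z)/2 + exp(4*z)/8.


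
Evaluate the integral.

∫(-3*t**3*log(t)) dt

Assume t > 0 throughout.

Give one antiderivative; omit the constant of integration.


Answer: -3*t**4*log(t)/4 + 3*t**4/16.


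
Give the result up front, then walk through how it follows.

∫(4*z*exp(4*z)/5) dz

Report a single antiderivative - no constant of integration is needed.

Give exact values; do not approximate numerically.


The answer is z*exp(4*z)/5 - exp(4*z)/20.
Step 1. Integrate ∫(4*z*exp(4*z)/5) dz by parts with u = z, dv = (4*exp(4*z)/5) dz, so v = exp(4*z)/5: now z*exp(4*z)/5 + ∫(-exp(4*z)/5) dz.
Step 2. Evaluate the standard form: now z*exp(4*z)/5 - exp(4*z)/20.
Answer: z*exp(4*z)/5 - exp(4*z)/20.


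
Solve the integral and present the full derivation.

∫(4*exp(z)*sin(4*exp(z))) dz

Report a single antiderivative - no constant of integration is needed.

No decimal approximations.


Step 1. Substitute u = exp(z), turning ∫(4*exp(z)*sin(4*exp(z))) dz into ∫(4*sin(4*u)) du: now ∫(4*sin(4*u)) du.
Step 2. Evaluate the standard form: now -cos(4*u).
Step 3. Substitute back u = exp(z): now -cos(4*exp(z)).
Answer: -cos(4*exp(z)).


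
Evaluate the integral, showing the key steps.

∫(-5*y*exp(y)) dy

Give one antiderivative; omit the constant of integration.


Step 1. Integrate ∫(-5*y*exp(y)) dy by parts with u = y, dv = (-5*exp(y)) dy, so v = -5*exp(y): now -5*y*exp(y) + ∫(5*exp(y)) dy.
Step 2. Evaluate the standard form: now -5*y*exp(y) + 5*exp(y).
Answer: -5*y*exp(y) + 5*exp(y).
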